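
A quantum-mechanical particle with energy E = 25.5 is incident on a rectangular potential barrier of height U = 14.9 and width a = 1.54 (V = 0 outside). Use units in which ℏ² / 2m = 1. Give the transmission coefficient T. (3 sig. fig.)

E > U: inside the barrier k₂ = √(2m(E − U))/ℏ = 3.256, k₂a = 5.014.
T = [1 + U² sin²(k₂a) / (4E(E − U))]⁻¹ = 1/1.187 = 0.842.

T = 0.842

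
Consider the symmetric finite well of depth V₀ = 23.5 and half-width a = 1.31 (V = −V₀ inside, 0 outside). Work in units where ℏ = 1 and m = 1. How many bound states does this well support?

Define the well-strength parameter z₀ = (a/ℏ)√(2mV₀) = 1.31 × √(2·1·23.5) = 8.981.
A new bound state (alternating even/odd) appears each time z₀ passes a multiple of π/2, so N = ⌊2z₀/π⌋ + 1 = ⌊5.717⌋ + 1 = 6.

N = 6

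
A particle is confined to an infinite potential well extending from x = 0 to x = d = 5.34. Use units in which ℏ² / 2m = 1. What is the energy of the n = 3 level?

Requiring ψ(0) = ψ(d) = 0 quantises k = nπ/d, hence E_n = ℏ²k²/2m = n²π²ℏ²/(2md²).
E_3 = 3² × π² / (2 × 0.5 × 5.34²) = 3.115.

E = 3.12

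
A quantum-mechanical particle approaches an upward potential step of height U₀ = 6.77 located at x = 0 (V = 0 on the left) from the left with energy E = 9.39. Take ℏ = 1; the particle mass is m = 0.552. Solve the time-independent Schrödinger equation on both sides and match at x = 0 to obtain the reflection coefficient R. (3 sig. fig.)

The wavenumbers are k₁ = √(2mE)/ℏ = 3.220 on the left and k₂ = √(2m(E − U₀))/ℏ = 1.701 on the right.
Matching ψ and ψ′ at x = 0 gives r = (k₁ − k₂)/(k₁ + k₂), so R = r² = 0.09530 and T = 1 − R = 0.9047.

R = 0.0953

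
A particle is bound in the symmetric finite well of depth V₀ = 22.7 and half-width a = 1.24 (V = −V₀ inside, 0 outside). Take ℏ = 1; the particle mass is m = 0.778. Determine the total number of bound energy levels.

N = 5

The dimensionless depth is z₀ = a√(2mV₀)/ℏ = 1.24 × √(35.32) = 7.370.
A new bound state (alternating even/odd) appears each time z₀ passes a multiple of π/2, so N = ⌊2z₀/π⌋ + 1 = ⌊4.692⌋ + 1 = 5.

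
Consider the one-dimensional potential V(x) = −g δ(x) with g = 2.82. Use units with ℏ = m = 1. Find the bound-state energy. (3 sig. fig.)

For x ≠ 0 the bound state is ψ ∝ e^{−κ|x|}; integrating the TISE across the delta gives the cusp condition 2κ = 2mg/ℏ², so κ = 2.820.
Then E = −ℏ²κ²/(2m) = −mg²/(2ℏ²) = -3.976.

E = -3.98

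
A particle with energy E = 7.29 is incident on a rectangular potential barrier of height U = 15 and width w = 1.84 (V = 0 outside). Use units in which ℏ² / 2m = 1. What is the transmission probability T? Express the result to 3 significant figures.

Since E < U the interior solution is evanescent with decay constant κ = √(2m(U − E))/ℏ = 2.777.
κw = 5.109, sinh(κw) = 82.76.
Matching ψ, ψ′ at both faces gives T = [1 + U² sinh²(κw) / (4E(U − E))]⁻¹ = 1/6855 = 0.000146.

T = 0.000146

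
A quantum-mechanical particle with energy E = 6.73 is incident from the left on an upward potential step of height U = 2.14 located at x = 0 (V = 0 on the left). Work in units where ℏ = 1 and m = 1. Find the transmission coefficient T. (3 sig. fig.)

The wavenumbers are k₁ = √(2mE)/ℏ = 3.669 on the left and k₂ = √(2m(E − U))/ℏ = 3.030 on the right.
Continuity of ψ and ψ′ at the step yields the reflection amplitude r = (k₁ − k₂)/(k₁ + k₂) = 0.09538; thus R = |r|² = 0.009098, T = 0.9909.

T = 0.991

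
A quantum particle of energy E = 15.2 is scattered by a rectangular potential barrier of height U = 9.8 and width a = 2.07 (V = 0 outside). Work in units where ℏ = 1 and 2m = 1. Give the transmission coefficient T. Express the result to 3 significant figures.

Above the barrier the interior wavenumber is k₂ = √(2m(E − U))/ℏ = 2.324, giving phase k₂a = 4.810.
T = [1 + U² sin²(k₂a) / (4E(E − U))]⁻¹ = 1/1.290 = 0.775.

T = 0.775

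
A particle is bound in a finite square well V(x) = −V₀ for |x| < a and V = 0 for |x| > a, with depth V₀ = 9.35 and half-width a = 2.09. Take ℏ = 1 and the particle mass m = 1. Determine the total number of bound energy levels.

N = 6

The dimensionless depth is z₀ = a√(2mV₀)/ℏ = 2.09 × √(18.70) = 9.038.
A new bound state (alternating even/odd) appears each time z₀ passes a multiple of π/2, so N = ⌊2z₀/π⌋ + 1 = ⌊5.754⌋ + 1 = 6.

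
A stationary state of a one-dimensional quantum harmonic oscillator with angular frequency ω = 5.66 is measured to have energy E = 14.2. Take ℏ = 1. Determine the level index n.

E_n = ℏω(n + ½) ⇒ n = E/(ℏω) − ½ = 14.2/5.66 − 0.5 = 2.009 → n = 2.

n = 2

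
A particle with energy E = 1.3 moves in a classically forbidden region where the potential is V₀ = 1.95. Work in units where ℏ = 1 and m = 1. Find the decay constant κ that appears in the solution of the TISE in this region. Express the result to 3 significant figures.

κ = 1.14

Since E < V₀ the TISE in this region is ψ'' = κ²ψ with κ = √(2m(V₀ − E))/ℏ.
κ = √(2 × 1 × 0.65) = 1.140.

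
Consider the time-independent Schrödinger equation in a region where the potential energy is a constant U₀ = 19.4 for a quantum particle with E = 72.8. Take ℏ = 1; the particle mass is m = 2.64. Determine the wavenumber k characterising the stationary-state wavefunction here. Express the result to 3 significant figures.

k = 16.8

With E > U₀ the solution is oscillatory, ψ ∝ e^{±ikx} with k = √(2m(E − U₀))/ℏ.
k = √(2 × 2.64 × 53.4) = 16.79.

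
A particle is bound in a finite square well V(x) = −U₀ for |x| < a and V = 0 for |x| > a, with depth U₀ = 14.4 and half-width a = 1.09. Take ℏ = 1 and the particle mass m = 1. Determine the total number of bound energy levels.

Define the well-strength parameter z₀ = (a/ℏ)√(2mU₀) = 1.09 × √(2·1·14.4) = 5.850.
A new bound state (alternating even/odd) appears each time z₀ passes a multiple of π/2, so N = ⌊2z₀/π⌋ + 1 = ⌊3.724⌋ + 1 = 4.

N = 4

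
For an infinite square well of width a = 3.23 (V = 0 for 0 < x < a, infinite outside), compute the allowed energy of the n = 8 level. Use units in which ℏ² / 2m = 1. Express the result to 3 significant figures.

E = 60.5

Requiring ψ(0) = ψ(a) = 0 quantises k = nπ/a, hence E_n = ℏ²k²/2m = n²π²ℏ²/(2ma²).
E_8 = 8² × π² / (2 × 0.5 × 3.23²) = 60.54.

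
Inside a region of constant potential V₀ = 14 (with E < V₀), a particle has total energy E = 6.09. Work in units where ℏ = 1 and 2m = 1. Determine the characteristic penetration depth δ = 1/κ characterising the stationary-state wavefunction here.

δ = 0.356

Since E < V₀ the TISE in this region is ψ'' = κ²ψ with κ = √(2m(V₀ − E))/ℏ.
κ = √(2 × 0.5 × 7.91) = 2.812. The penetration depth is δ = 1/κ = 0.356.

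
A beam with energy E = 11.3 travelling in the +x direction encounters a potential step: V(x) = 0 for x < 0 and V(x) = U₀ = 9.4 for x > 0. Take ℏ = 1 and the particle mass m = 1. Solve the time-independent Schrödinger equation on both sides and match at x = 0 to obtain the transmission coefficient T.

The wavenumbers are k₁ = √(2mE)/ℏ = 4.754 on the left and k₂ = √(2m(E − U₀))/ℏ = 1.949 on the right.
Matching ψ and ψ′ at x = 0 gives r = (k₁ − k₂)/(k₁ + k₂), so R = r² = 0.1750 and T = 1 − R = 0.8250.

T = 0.825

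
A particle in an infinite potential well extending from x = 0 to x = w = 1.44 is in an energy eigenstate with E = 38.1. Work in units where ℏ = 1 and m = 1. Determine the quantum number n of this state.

From E_n = n²π²ℏ²/(2mw²) invert to n = √(2mw²E)/(πℏ).
n = (1.44/π) × √(2 × 1 × 38.1) = 4.001 → n = 4.

n = 4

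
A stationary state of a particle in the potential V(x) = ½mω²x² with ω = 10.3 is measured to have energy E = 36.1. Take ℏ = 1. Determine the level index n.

Invert E_n = (n + ½)ℏω: n = E/ℏω − ½ = 3.005, so n = 3.

n = 3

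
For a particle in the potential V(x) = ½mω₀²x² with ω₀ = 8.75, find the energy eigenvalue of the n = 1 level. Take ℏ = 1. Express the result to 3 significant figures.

The oscillator eigenvalues are E_n = ℏω₀(n + ½), so E_1 = 8.75 × 1.5 = 13.13.

E = 13.1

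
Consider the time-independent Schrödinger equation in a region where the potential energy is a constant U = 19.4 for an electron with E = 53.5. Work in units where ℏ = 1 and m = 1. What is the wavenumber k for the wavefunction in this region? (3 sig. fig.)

k = 8.26

With E > U the solution is oscillatory, ψ ∝ e^{±ikx} with k = √(2m(E − U))/ℏ.
k = √(2 × 1 × 34.1) = 8.258.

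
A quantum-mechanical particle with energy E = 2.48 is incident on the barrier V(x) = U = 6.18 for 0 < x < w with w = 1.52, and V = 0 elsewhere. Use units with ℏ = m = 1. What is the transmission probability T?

Since E < U the interior solution is evanescent with decay constant κ = √(2m(U − E))/ℏ = 2.720.
κw = 4.135, sinh(κw) = 31.23.
The exact tunnelling result is T⁻¹ = 1 + U² sinh²(κw) / [4E(U − E)] = 1016, so T = 0.000984.

T = 0.000984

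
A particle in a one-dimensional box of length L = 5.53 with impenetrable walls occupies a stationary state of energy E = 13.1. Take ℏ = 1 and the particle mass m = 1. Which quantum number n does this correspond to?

n = 9

From E_n = n²π²ℏ²/(2mL²) invert to n = √(2mL²E)/(πℏ).
n = (5.53/π) × √(2 × 1 × 13.1) = 9.010 → n = 9.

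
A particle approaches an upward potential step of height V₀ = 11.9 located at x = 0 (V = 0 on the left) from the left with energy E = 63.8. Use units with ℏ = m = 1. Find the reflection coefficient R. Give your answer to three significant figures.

R = 0.00266

On each side the TISE gives plane waves with k = √(2m(E − V))/ℏ: k₁ = √(2·1·63.8) = 11.30, k₂ = √(2·1·51.9) = 10.19.
Continuity of ψ and ψ′ at the step yields the reflection amplitude r = (k₁ − k₂)/(k₁ + k₂) = 0.05156; thus R = |r|² = 0.002659, T = 0.9973.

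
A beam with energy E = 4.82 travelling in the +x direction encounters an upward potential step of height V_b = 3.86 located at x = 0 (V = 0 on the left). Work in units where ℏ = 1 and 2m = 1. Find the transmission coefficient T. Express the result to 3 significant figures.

T = 0.853

On each side the TISE gives plane waves with k = √(2m(E − V))/ℏ: k₁ = √(2·½·4.82) = 2.195, k₂ = √(2·½·0.96) = 0.9798.
Matching ψ and ψ′ at x = 0 gives r = (k₁ − k₂)/(k₁ + k₂), so R = r² = 0.1466 and T = 1 − R = 0.8534.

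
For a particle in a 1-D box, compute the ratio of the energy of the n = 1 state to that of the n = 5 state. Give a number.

0.04

E_n = n²π²ℏ²/(2mL²) so the ratio is n₂²/n₁² = 1/25 = 0.04.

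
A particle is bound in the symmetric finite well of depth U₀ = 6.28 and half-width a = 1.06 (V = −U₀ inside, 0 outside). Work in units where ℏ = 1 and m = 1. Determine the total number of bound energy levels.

N = 3

Define the well-strength parameter z₀ = (a/ℏ)√(2mU₀) = 1.06 × √(2·1·6.28) = 3.757.
A new bound state (alternating even/odd) appears each time z₀ passes a multiple of π/2, so N = ⌊2z₀/π⌋ + 1 = ⌊2.392⌋ + 1 = 3.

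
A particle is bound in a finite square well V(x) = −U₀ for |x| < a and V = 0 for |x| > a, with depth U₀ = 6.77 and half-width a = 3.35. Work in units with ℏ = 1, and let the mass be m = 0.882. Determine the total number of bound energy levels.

Define the well-strength parameter z₀ = (a/ℏ)√(2mU₀) = 3.35 × √(2·0.882·6.77) = 11.58.
The even/odd transcendental equations gain one root per π/2 in z₀, giving N = 1 + ⌊2z₀/π⌋ = 1 + ⌊7.370⌋ = 8.

N = 8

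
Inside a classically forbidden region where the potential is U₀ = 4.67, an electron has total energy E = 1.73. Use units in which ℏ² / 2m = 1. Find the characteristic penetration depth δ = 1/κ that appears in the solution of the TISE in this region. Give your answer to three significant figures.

Since E < U₀ the TISE in this region is ψ'' = κ²ψ with κ = √(2m(U₀ − E))/ℏ.
κ = √(2 × 0.5 × 2.94) = 1.715. The penetration depth is δ = 1/κ = 0.583.

δ = 0.583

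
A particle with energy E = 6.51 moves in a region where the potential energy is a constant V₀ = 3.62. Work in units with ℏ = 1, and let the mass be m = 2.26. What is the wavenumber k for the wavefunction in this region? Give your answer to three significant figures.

With E > V₀ the solution is oscillatory, ψ ∝ e^{±ikx} with k = √(2m(E − V₀))/ℏ.
k = √(2 × 2.26 × 2.89) = 3.614.

k = 3.61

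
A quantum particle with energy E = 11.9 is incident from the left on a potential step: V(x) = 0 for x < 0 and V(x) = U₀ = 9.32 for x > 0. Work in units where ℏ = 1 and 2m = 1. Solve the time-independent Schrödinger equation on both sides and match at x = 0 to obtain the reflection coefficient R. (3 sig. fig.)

The wavenumbers are k₁ = √(2mE)/ℏ = 3.450 on the left and k₂ = √(2m(E − U₀))/ℏ = 1.606 on the right.
Continuity of ψ and ψ′ at the step yields the reflection amplitude r = (k₁ − k₂)/(k₁ + k₂) = 0.3646; thus R = |r|² = 0.1329, T = 0.8671.

R = 0.133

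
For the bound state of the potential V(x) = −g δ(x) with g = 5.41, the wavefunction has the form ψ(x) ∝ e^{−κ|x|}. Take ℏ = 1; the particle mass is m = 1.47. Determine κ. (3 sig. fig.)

Integrate −(ℏ²/2m)ψ'' − gδ(x)ψ = Eψ from −ε to +ε: the ψ'' term gives ψ'(0⁺) − ψ'(0⁻) and the δ term gives −(2mg/ℏ²)ψ(0).
With ψ ∝ e^{−κ|x|} this yields −2κ = −2mg/ℏ², so κ = mg/ℏ² = 7.953.

κ = 7.95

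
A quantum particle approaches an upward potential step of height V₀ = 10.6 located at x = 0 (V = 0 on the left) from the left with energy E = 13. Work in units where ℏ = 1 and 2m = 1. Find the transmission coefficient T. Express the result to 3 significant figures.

T = 0.841

The wavenumbers are k₁ = √(2mE)/ℏ = 3.606 on the left and k₂ = √(2m(E − V₀))/ℏ = 1.549 on the right.
Matching ψ and ψ′ at x = 0 gives r = (k₁ − k₂)/(k₁ + k₂), so R = r² = 0.1591 and T = 1 − R = 0.8409.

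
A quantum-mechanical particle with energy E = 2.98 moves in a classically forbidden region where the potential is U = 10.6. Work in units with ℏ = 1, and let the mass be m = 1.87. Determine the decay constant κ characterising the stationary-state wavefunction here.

Since E < U the TISE in this region is ψ'' = κ²ψ with κ = √(2m(U − E))/ℏ.
κ = √(2 × 1.87 × 7.62) = 5.338.

κ = 5.34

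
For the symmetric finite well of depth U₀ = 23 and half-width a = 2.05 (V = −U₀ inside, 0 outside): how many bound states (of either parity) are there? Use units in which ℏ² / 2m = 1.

N = 7

Define the well-strength parameter z₀ = (a/ℏ)√(2mU₀) = 2.05 × √(2·0.5·23) = 9.831.
A new bound state (alternating even/odd) appears each time z₀ passes a multiple of π/2, so N = ⌊2z₀/π⌋ + 1 = ⌊6.259⌋ + 1 = 7.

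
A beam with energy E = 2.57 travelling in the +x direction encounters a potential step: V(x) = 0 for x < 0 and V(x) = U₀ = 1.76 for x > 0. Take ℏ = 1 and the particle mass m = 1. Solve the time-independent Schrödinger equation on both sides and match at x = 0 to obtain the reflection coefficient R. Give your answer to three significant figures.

On each side the TISE gives plane waves with k = √(2m(E − V))/ℏ: k₁ = √(2·1·2.57) = 2.267, k₂ = √(2·1·0.81) = 1.273.
Matching ψ and ψ′ at x = 0 gives r = (k₁ − k₂)/(k₁ + k₂), so R = r² = 0.07890 and T = 1 − R = 0.9211.

R = 0.0789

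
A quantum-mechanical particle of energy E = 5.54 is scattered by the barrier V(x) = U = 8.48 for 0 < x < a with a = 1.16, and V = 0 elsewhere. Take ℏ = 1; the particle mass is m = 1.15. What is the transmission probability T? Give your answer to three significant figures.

Since E < U the interior solution is evanescent with decay constant κ = √(2m(U − E))/ℏ = 2.600.
κa = 3.016, sinh(κa) = 10.18.
Matching ψ, ψ′ at both faces gives T = [1 + U² sinh²(κa) / (4E(U − E))]⁻¹ = 1/115.5 = 0.00866.

T = 0.00866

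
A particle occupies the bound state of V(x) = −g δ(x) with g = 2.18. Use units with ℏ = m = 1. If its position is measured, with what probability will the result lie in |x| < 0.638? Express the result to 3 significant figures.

The normalised bound state is ψ = √κ e^{−κ|x|} with κ = mg/ℏ² = 2.180.
P(|x| < d) = ∫_{−d}^{d} κ e^{−2κ|x|} dx = 1 − e^{−2κd} = 1 − e^{−2.782} = 0.9381.

P = 0.938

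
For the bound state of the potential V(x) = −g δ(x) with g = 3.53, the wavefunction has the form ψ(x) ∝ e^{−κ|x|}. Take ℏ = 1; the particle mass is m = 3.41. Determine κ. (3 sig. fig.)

Integrating the TISE across x = 0 gives the cusp condition ψ'(0⁺) − ψ'(0⁻) = −(2mg/ℏ²)ψ(0).
With ψ ∝ e^{−κ|x|} this yields −2κ = −2mg/ℏ², so κ = mg/ℏ² = 12.04.

κ = 12.0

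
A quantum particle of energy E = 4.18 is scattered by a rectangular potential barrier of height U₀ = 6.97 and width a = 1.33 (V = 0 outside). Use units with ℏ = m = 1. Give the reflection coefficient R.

R = 0.993

Since E < U₀ the interior solution is evanescent with decay constant κ = √(2m(U₀ − E))/ℏ = 2.362.
κa = 3.142, sinh(κa) = 11.55.
The exact tunnelling result is T⁻¹ = 1 + U₀² sinh²(κa) / [4E(U₀ − E)] = 139.9, so T = 0.00715.
R = 1 − T = 0.993.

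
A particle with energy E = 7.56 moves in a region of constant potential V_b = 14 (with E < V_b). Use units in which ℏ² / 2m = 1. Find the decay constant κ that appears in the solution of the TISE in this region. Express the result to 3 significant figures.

Since E < V_b the TISE in this region is ψ'' = κ²ψ with κ = √(2m(V_b − E))/ℏ.
κ = √(2 × 0.5 × 6.44) = 2.538.

κ = 2.54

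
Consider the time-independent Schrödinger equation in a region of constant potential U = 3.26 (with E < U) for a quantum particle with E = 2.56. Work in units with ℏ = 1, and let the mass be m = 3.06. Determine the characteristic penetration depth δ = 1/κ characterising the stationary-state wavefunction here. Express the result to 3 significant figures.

δ = 0.483

Since E < U the TISE in this region is ψ'' = κ²ψ with κ = √(2m(U − E))/ℏ.
κ = √(2 × 3.06 × 0.7) = 2.070. The penetration depth is δ = 1/κ = 0.483.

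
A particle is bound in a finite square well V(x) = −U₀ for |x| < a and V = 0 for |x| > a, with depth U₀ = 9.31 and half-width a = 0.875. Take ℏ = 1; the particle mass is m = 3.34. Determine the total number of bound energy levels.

N = 5

Define the well-strength parameter z₀ = (a/ℏ)√(2mU₀) = 0.875 × √(2·3.34·9.31) = 6.900.
The even/odd transcendental equations gain one root per π/2 in z₀, giving N = 1 + ⌊2z₀/π⌋ = 1 + ⌊4.393⌋ = 5.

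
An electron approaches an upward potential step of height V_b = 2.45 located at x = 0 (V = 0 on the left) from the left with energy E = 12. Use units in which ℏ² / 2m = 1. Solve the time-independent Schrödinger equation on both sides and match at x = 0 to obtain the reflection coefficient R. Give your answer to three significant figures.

On each side the TISE gives plane waves with k = √(2m(E − V))/ℏ: k₁ = √(2·½·12) = 3.464, k₂ = √(2·½·9.55) = 3.090.
Continuity of ψ and ψ′ at the step yields the reflection amplitude r = (k₁ − k₂)/(k₁ + k₂) = 0.05703; thus R = |r|² = 0.003252, T = 0.9967.

R = 0.00325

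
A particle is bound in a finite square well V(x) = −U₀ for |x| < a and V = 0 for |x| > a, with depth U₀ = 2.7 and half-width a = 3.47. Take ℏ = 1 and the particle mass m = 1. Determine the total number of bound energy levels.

The dimensionless depth is z₀ = a√(2mU₀)/ℏ = 3.47 × √(5.400) = 8.064.
A new bound state (alternating even/odd) appears each time z₀ passes a multiple of π/2, so N = ⌊2z₀/π⌋ + 1 = ⌊5.133⌋ + 1 = 6.

N = 6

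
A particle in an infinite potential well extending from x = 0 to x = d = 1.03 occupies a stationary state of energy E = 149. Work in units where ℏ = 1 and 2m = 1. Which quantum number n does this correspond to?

For an infinite well E_n = n²π²ℏ²/(2md²), so n = (d/πℏ)√(2mE).
n = (1.03/π) × √(2 × 0.5 × 149) = 4.002 → n = 4.

n = 4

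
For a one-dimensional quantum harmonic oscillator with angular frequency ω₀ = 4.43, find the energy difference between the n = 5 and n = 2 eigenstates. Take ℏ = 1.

E_n = ℏω₀(n + ½), so ΔE = (5 − 2) ℏω₀ = 3 × 4.43 = 13.29.

ΔE = 13.3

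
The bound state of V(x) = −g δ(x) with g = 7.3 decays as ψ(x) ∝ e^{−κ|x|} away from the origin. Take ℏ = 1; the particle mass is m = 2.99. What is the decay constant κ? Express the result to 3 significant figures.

Integrating the TISE across x = 0 gives the cusp condition ψ'(0⁺) − ψ'(0⁻) = −(2mg/ℏ²)ψ(0).
With ψ ∝ e^{−κ|x|} this yields −2κ = −2mg/ℏ², so κ = mg/ℏ² = 21.83.

κ = 21.8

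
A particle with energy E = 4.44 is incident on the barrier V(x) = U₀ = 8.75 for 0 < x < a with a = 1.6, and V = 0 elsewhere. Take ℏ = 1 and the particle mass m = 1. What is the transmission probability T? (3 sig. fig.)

T = 0.000332

Since E < U₀ the interior solution is evanescent with decay constant κ = √(2m(U₀ − E))/ℏ = 2.936.
κa = 4.698, sinh(κa) = 54.84.
Matching ψ, ψ′ at both faces gives T = [1 + U₀² sinh²(κa) / (4E(U₀ − E))]⁻¹ = 1/3009 = 0.000332.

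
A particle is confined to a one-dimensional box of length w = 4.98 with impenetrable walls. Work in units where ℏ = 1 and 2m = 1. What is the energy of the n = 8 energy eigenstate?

Requiring ψ(0) = ψ(w) = 0 quantises k = nπ/w, hence E_n = ℏ²k²/2m = n²π²ℏ²/(2mw²).
E_8 = 8² × π² / (2 × 0.5 × 4.98²) = 25.47.

E = 25.5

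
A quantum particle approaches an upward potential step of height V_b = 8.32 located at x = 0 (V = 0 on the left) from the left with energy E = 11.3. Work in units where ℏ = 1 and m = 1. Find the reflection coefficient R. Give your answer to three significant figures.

The wavenumbers are k₁ = √(2mE)/ℏ = 4.754 on the left and k₂ = √(2m(E − V_b))/ℏ = 2.441 on the right.
Matching ψ and ψ′ at x = 0 gives r = (k₁ − k₂)/(k₁ + k₂), so R = r² = 0.1033 and T = 1 − R = 0.8967.

R = 0.103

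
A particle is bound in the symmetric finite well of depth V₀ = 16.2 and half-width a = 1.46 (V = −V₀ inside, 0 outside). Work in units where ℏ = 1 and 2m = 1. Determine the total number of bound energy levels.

N = 4

Define the well-strength parameter z₀ = (a/ℏ)√(2mV₀) = 1.46 × √(2·0.5·16.2) = 5.876.
A new bound state (alternating even/odd) appears each time z₀ passes a multiple of π/2, so N = ⌊2z₀/π⌋ + 1 = ⌊3.741⌋ + 1 = 4.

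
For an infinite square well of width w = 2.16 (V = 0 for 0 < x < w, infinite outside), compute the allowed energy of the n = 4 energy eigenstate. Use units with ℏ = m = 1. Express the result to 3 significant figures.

The infinite-well eigenfunctions ψ_n = √(2/w) sin(nπx/w) vanish at both walls, giving E_n = n²π²ℏ²/(2mw²).
E_4 = 4² × π² / (2 × 1 × 2.16²) = 16.92.

E = 16.9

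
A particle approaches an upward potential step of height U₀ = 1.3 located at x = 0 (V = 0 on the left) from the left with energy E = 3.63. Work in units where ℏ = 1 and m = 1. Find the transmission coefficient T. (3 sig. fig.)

T = 0.988

The wavenumbers are k₁ = √(2mE)/ℏ = 2.694 on the left and k₂ = √(2m(E − U₀))/ℏ = 2.159 on the right.
Matching ψ and ψ′ at x = 0 gives r = (k₁ − k₂)/(k₁ + k₂), so R = r² = 0.01219 and T = 1 − R = 0.9878.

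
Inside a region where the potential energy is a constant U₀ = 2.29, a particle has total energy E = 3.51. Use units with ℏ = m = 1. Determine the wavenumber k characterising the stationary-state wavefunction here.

k = 1.56

With E > U₀ the solution is oscillatory, ψ ∝ e^{±ikx} with k = √(2m(E − U₀))/ℏ.
k = √(2 × 1 × 1.22) = 1.562.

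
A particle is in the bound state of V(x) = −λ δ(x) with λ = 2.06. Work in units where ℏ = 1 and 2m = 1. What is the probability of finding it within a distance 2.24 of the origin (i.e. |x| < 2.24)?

The normalised bound state is ψ = √κ e^{−κ|x|} with κ = mλ/ℏ² = 1.030.
P(|x| < d) = ∫_{−d}^{d} κ e^{−2κ|x|} dx = 1 − e^{−2κd} = 1 − e^{−4.614} = 0.9901.

P = 0.990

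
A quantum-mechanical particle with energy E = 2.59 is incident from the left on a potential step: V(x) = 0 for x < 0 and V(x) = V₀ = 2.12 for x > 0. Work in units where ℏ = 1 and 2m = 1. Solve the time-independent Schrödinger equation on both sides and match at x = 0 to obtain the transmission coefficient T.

T = 0.838

The wavenumbers are k₁ = √(2mE)/ℏ = 1.609 on the left and k₂ = √(2m(E − V₀))/ℏ = 0.6856 on the right.
Continuity of ψ and ψ′ at the step yields the reflection amplitude r = (k₁ − k₂)/(k₁ + k₂) = 0.4025; thus R = |r|² = 0.1620, T = 0.8380.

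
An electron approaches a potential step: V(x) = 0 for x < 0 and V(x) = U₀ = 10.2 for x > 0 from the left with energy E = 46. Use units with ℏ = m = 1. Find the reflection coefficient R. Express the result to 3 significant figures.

The wavenumbers are k₁ = √(2mE)/ℏ = 9.592 on the left and k₂ = √(2m(E − U₀))/ℏ = 8.462 on the right.
Matching ψ and ψ′ at x = 0 gives r = (k₁ − k₂)/(k₁ + k₂), so R = r² = 0.003918 and T = 1 − R = 0.9961.

R = 0.00392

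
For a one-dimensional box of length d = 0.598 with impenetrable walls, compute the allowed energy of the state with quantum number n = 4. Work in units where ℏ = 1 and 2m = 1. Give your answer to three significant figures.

E = 442

The infinite-well eigenfunctions ψ_n = √(2/d) sin(nπx/d) vanish at both walls, giving E_n = n²π²ℏ²/(2md²).
E_4 = 4² × π² / (2 × 0.5 × 0.598²) = 441.6.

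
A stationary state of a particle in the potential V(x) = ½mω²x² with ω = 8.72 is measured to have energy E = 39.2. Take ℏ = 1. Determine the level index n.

Invert E_n = (n + ½)ℏω: n = E/ℏω − ½ = 3.995, so n = 4.

n = 4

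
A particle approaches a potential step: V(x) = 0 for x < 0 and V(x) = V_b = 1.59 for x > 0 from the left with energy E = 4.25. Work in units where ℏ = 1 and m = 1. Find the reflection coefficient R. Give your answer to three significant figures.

R = 0.0136

The wavenumbers are k₁ = √(2mE)/ℏ = 2.915 on the left and k₂ = √(2m(E − V_b))/ℏ = 2.307 on the right.
Continuity of ψ and ψ′ at the step yields the reflection amplitude r = (k₁ − k₂)/(k₁ + k₂) = 0.1166; thus R = |r|² = 0.01360, T = 0.9864.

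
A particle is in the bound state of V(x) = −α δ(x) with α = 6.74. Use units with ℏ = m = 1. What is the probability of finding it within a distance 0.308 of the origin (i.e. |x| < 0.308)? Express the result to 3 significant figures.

The normalised bound state is ψ = √κ e^{−κ|x|} with κ = mα/ℏ² = 6.740.
P(|x| < d) = ∫_{−d}^{d} κ e^{−2κ|x|} dx = 1 − e^{−2κd} = 1 − e^{−4.152} = 0.9843.

P = 0.984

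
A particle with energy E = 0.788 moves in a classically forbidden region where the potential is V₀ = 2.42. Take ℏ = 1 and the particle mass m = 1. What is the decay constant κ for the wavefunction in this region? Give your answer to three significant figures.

Since E < V₀ the TISE in this region is ψ'' = κ²ψ with κ = √(2m(V₀ − E))/ℏ.
κ = √(2 × 1 × 1.632) = 1.807.

κ = 1.81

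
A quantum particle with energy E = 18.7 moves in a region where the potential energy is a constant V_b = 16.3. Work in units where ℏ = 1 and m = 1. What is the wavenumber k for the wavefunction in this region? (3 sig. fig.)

With E > V_b the solution is oscillatory, ψ ∝ e^{±ikx} with k = √(2m(E − V_b))/ℏ.
k = √(2 × 1 × 2.4) = 2.191.

k = 2.19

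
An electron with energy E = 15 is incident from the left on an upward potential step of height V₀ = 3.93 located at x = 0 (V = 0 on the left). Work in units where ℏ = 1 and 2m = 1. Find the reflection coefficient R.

On each side the TISE gives plane waves with k = √(2m(E − V))/ℏ: k₁ = √(2·½·15) = 3.873, k₂ = √(2·½·11.07) = 3.327.
Matching ψ and ψ′ at x = 0 gives r = (k₁ − k₂)/(k₁ + k₂), so R = r² = 0.005747 and T = 1 − R = 0.9943.

R = 0.00575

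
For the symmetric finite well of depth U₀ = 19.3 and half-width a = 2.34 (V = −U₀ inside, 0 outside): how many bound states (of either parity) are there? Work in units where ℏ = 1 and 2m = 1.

Define the well-strength parameter z₀ = (a/ℏ)√(2mU₀) = 2.34 × √(2·0.5·19.3) = 10.28.
The even/odd transcendental equations gain one root per π/2 in z₀, giving N = 1 + ⌊2z₀/π⌋ = 1 + ⌊6.544⌋ = 7.

N = 7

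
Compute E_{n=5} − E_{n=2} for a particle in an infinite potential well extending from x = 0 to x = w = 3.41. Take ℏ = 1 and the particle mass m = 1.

ΔE = 8.91

E_n = n²π²ℏ²/(2mw²), so ΔE = (5² − 2²) π²ℏ²/(2mw²).
ΔE = 21 × π² / (2 × 1 × 3.41²) = 8.912.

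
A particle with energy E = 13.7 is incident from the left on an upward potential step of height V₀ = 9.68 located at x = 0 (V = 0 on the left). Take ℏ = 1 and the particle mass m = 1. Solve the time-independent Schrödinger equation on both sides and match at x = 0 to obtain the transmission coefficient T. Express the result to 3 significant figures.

On each side the TISE gives plane waves with k = √(2m(E − V))/ℏ: k₁ = √(2·1·13.7) = 5.235, k₂ = √(2·1·4.02) = 2.835.
Matching ψ and ψ′ at x = 0 gives r = (k₁ − k₂)/(k₁ + k₂), so R = r² = 0.08837 and T = 1 − R = 0.9116.

T = 0.912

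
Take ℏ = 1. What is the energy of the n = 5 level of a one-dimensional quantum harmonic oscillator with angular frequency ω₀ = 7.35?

E = 40.4

The oscillator eigenvalues are E_n = ℏω₀(n + ½), so E_5 = 7.35 × 5.5 = 40.43.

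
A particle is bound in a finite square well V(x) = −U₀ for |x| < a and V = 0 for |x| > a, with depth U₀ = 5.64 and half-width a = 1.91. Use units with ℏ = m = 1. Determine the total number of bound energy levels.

The dimensionless depth is z₀ = a√(2mU₀)/ℏ = 1.91 × √(11.28) = 6.415.
A new bound state (alternating even/odd) appears each time z₀ passes a multiple of π/2, so N = ⌊2z₀/π⌋ + 1 = ⌊4.084⌋ + 1 = 5.

N = 5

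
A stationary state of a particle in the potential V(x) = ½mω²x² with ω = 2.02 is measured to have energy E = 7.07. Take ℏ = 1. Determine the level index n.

n = 3

E_n = ℏω(n + ½) ⇒ n = E/(ℏω) − ½ = 7.07/2.02 − 0.5 = 3.000 → n = 3.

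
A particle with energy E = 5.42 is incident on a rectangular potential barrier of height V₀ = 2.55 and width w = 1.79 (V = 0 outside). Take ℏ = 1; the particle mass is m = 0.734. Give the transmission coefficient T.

T = 0.974

Above the barrier the interior wavenumber is k₂ = √(2m(E − V₀))/ℏ = 2.053, giving phase k₂w = 3.674.
Matching at both interfaces gives T⁻¹ = 1 + V₀² sin²(k₂w) / [4E(E − V₀)] = 1.027, hence T = 0.974.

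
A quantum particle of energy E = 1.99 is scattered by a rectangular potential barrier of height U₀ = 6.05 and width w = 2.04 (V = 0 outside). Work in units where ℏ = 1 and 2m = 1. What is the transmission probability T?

E < U₀: inside the barrier ψ ∝ e^{±κx} with κ = √(2m(U₀ − E))/ℏ = 2.015.
κw = 4.110, sinh(κw) = 30.48.
The exact tunnelling result is T⁻¹ = 1 + U₀² sinh²(κw) / [4E(U₀ − E)] = 1053, so T = 0.000949.

T = 0.000949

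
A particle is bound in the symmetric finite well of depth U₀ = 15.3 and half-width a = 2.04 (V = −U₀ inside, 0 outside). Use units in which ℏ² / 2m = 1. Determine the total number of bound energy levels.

N = 6

The dimensionless depth is z₀ = a√(2mU₀)/ℏ = 2.04 × √(15.30) = 7.980.
The even/odd transcendental equations gain one root per π/2 in z₀, giving N = 1 + ⌊2z₀/π⌋ = 1 + ⌊5.080⌋ = 6.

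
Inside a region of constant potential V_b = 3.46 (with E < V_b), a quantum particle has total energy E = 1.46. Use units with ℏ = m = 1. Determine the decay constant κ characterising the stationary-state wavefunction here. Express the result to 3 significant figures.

Since E < V_b the TISE in this region is ψ'' = κ²ψ with κ = √(2m(V_b − E))/ℏ.
κ = √(2 × 1 × 2) = 2.000.

κ = 2.00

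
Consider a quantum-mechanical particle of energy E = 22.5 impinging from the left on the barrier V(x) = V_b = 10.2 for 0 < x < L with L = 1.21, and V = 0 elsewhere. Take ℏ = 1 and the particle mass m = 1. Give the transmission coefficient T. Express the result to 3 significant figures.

T = 0.993

E > V_b: inside the barrier k₂ = √(2m(E − V_b))/ℏ = 4.960, k₂L = 6.001.
Matching at both interfaces gives T⁻¹ = 1 + V_b² sin²(k₂L) / [4E(E − V_b)] = 1.007, hence T = 0.993.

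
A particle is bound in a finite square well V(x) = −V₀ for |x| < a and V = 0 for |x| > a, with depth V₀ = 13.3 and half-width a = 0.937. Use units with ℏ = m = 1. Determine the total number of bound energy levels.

The dimensionless depth is z₀ = a√(2mV₀)/ℏ = 0.937 × √(26.60) = 4.833.
The even/odd transcendental equations gain one root per π/2 in z₀, giving N = 1 + ⌊2z₀/π⌋ = 1 + ⌊3.077⌋ = 4.

N = 4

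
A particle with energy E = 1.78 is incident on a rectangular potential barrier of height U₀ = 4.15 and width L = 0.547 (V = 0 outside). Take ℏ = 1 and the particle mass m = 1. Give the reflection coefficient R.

Since E < U₀ the interior solution is evanescent with decay constant κ = √(2m(U₀ − E))/ℏ = 2.177.
κL = 1.191, sinh(κL) = 1.493.
Matching ψ, ψ′ at both faces gives T = [1 + U₀² sinh²(κL) / (4E(U₀ − E))]⁻¹ = 1/3.275 = 0.305.
R = 1 − T = 0.695.

R = 0.695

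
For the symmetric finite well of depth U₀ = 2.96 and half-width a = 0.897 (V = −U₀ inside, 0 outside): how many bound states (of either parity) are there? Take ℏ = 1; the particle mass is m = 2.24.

N = 3

Define the well-strength parameter z₀ = (a/ℏ)√(2mU₀) = 0.897 × √(2·2.24·2.96) = 3.266.
A new bound state (alternating even/odd) appears each time z₀ passes a multiple of π/2, so N = ⌊2z₀/π⌋ + 1 = ⌊2.079⌋ + 1 = 3.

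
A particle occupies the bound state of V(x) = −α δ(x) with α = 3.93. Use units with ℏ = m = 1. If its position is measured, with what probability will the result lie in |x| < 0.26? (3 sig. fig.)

The normalised bound state is ψ = √κ e^{−κ|x|} with κ = mα/ℏ² = 3.930.
P(|x| < d) = ∫_{−d}^{d} κ e^{−2κ|x|} dx = 1 − e^{−2κd} = 1 − e^{−2.044} = 0.8704.

P = 0.870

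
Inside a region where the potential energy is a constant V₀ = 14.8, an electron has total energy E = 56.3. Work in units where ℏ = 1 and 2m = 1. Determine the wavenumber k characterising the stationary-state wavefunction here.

With E > V₀ the solution is oscillatory, ψ ∝ e^{±ikx} with k = √(2m(E − V₀))/ℏ.
k = √(2 × 0.5 × 41.5) = 6.442.

k = 6.44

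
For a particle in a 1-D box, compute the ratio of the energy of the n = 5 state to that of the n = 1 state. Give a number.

Since E_n ∝ n², the ratio is (5/1)² = 25.

25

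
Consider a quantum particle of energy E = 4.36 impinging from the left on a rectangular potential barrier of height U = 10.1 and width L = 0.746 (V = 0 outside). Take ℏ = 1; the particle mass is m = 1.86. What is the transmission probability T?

T = 0.00397

E < U: inside the barrier ψ ∝ e^{±κx} with κ = √(2m(U − E))/ℏ = 4.621.
κL = 3.447, sinh(κL) = 15.69.
The exact tunnelling result is T⁻¹ = 1 + U² sinh²(κL) / [4E(U − E)] = 251.9, so T = 0.00397.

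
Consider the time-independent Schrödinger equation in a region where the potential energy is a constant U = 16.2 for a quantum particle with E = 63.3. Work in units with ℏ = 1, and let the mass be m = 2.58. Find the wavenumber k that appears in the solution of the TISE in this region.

k = 15.6

With E > U the solution is oscillatory, ψ ∝ e^{±ikx} with k = √(2m(E − U))/ℏ.
k = √(2 × 2.58 × 47.1) = 15.59.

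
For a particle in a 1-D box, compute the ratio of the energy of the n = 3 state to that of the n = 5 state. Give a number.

0.36

Since E_n ∝ n², the ratio is (3/5)² = 0.36.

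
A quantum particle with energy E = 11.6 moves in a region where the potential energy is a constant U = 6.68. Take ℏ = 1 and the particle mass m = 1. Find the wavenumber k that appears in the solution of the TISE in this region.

With E > U the solution is oscillatory, ψ ∝ e^{±ikx} with k = √(2m(E − U))/ℏ.
k = √(2 × 1 × 4.92) = 3.137.

k = 3.14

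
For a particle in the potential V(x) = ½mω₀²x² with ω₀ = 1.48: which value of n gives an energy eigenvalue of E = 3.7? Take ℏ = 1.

n = 2

Invert E_n = (n + ½)ℏω₀: n = E/ℏω₀ − ½ = 2.000, so n = 2.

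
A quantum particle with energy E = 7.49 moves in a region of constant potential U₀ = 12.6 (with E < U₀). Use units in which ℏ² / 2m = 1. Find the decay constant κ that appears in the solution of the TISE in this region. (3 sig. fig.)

κ = 2.26

Since E < U₀ the TISE in this region is ψ'' = κ²ψ with κ = √(2m(U₀ − E))/ℏ.
κ = √(2 × 0.5 × 5.11) = 2.261.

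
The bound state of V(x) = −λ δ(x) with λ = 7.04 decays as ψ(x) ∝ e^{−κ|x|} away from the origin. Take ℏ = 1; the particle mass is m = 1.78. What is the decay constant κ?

κ = 12.5

Integrate −(ℏ²/2m)ψ'' − λδ(x)ψ = Eψ from −ε to +ε: the ψ'' term gives ψ'(0⁺) − ψ'(0⁻) and the δ term gives −(2mλ/ℏ²)ψ(0).
With ψ ∝ e^{−κ|x|} this yields −2κ = −2mλ/ℏ², so κ = mλ/ℏ² = 12.53.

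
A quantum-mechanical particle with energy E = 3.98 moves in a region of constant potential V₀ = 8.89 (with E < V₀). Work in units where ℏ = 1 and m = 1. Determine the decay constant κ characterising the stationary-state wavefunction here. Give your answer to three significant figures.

Since E < V₀ the TISE in this region is ψ'' = κ²ψ with κ = √(2m(V₀ − E))/ℏ.
κ = √(2 × 1 × 4.91) = 3.134.

κ = 3.13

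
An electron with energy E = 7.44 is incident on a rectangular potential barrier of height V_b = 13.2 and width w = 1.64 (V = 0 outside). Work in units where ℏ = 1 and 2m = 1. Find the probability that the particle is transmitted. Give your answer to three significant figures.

E < V_b: inside the barrier ψ ∝ e^{±κx} with κ = √(2m(V_b − E))/ℏ = 2.400.
κw = 3.936, sinh(κw) = 25.60.
Matching ψ, ψ′ at both faces gives T = [1 + V_b² sinh²(κw) / (4E(V_b − E))]⁻¹ = 1/667.0 = 0.00150.

T = 0.00150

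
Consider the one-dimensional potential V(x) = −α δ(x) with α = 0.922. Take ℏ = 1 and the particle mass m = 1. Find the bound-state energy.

E = -0.425

For x ≠ 0 the bound state is ψ ∝ e^{−κ|x|}; integrating the TISE across the delta gives the cusp condition 2κ = 2mα/ℏ², so κ = 0.9220.
Then E = −ℏ²κ²/(2m) = −mα²/(2ℏ²) = -0.4250.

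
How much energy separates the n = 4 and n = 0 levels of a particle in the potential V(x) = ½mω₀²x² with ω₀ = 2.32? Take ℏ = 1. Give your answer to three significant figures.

E_n = ℏω₀(n + ½), so ΔE = (4 − 0) ℏω₀ = 4 × 2.32 = 9.280.

ΔE = 9.28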